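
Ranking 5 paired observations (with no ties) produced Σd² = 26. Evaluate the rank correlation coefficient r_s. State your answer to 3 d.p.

ρ = 1 − 6Σd² / [n(n²−1)] = 1 − 6×26 / (5×24)
  = 1 − 156/120 = 1 − 1.3000 ≈ -0.300

-0.300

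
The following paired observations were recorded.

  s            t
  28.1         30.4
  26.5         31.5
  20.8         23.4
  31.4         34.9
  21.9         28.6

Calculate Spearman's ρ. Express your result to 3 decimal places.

Rank s: 4, 3, 1, 5, 2
Rank t: 3, 4, 1, 5, 2
d = rank(s) − rank(t): 1, -1, 0, 0, 0; Σd² = 2
ρ = 1 − 6Σd² / [n(n²−1)] = 1 − 6×2 / (5×24) = 1 − 12/120 ≈ 0.900

0.900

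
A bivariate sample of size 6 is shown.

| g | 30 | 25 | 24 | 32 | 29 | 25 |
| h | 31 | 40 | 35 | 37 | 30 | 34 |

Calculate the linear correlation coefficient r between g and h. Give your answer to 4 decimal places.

-0.3034

n = 6, Σg = 165, Σh = 207, Σg² = 4591, Σh² = 7211, Σgh = 5674
nΣgh − ΣgΣh = 34044 − 34155 = -111
nΣg² − (Σg)² = 27546 − 27225 = 321; nΣh² − (Σh)² = 43266 − 42849 = 417
r = -111 / √(321 × 417) = -111 / 365.8647 ≈ -0.3034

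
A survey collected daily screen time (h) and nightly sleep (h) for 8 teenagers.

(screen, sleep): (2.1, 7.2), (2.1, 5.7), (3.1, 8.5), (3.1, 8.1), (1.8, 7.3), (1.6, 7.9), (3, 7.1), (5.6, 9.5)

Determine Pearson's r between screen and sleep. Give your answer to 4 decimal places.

0.7138

n = 8, Σx = 22.4, Σy = 61.3, Σx² = 74.2, Σy² = 478.55, Σxy = 178.83
nΣxy − ΣxΣy = 1430.64 − 1373.12 = 57.52
nΣx² − (Σx)² = 593.6 − 501.76 = 91.84; nΣy² − (Σy)² = 3828.4 − 3757.69 = 70.71
r = 57.52 / √(91.84 × 70.71) = 57.52 / 80.5854 ≈ 0.7138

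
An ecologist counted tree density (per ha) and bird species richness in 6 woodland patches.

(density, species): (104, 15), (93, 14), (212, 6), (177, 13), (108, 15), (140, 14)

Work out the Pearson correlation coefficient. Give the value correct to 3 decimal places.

-0.852

n = 6, Σx = 834, Σy = 77, Σx² = 127002, Σy² = 1047, Σxy = 10015
nΣxy − ΣxΣy = 60090 − 64218 = -4128
nΣx² − (Σx)² = 762012 − 695556 = 66456; nΣy² − (Σy)² = 6282 − 5929 = 353
r = -4128 / √(66456 × 353) = -4128 / 4843.4459 ≈ -0.852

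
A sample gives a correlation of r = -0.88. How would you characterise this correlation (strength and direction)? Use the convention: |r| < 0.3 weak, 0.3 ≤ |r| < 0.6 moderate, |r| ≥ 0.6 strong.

r = -0.88 < 0 so the relationship is negative.
|r| = 0.88, which falls in the strong range.

strong negative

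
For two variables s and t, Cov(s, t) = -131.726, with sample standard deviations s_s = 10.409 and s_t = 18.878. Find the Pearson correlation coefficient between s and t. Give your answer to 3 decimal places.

r = Cov(s,t) / (s_s · s_t) = -131.726 / (10.409 × 18.878)
  = -131.726 / 196.5011 ≈ -0.670

-0.670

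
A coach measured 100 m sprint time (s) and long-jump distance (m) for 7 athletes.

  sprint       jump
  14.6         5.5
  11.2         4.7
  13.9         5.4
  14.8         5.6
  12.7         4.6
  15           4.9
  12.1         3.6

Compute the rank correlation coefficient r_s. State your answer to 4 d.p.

0.6786

Rank sprint: 5, 1, 4, 6, 3, 7, 2
Rank jump: 6, 3, 5, 7, 2, 4, 1
d = rank(sprint) − rank(jump): -1, -2, -1, -1, 1, 3, 1; Σd² = 18
ρ = 1 − 6Σd² / [n(n²−1)] = 1 − 6×18 / (7×48) = 1 − 108/336 ≈ 0.6786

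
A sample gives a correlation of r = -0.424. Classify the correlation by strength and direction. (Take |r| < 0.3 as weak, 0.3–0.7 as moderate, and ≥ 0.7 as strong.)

moderate negative

r = -0.424 < 0 so the relationship is negative.
|r| = 0.424, which falls in the moderate range.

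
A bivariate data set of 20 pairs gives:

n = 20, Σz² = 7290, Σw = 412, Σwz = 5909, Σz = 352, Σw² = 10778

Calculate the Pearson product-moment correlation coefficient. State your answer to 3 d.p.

-0.848

r = (nΣwz − ΣwΣz) / √[(nΣw² − (Σw)²)(nΣz² − (Σz)²)]
Numerator: 20×5909 − 412×352 = -26844
Denominator: √[(215560 − 169744)(145800 − 123904)] = √[45816 × 21896] = 31673.1296
r = -26844 / 31673.1296 ≈ -0.848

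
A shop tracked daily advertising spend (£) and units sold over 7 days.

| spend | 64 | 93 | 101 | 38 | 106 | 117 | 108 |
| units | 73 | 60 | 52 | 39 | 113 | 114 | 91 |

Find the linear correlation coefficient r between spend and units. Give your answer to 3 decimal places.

0.713

n = 7, Σx = 627, Σy = 542, Σx² = 60979, Σy² = 47200, Σxy = 52130
nΣxy − ΣxΣy = 364910 − 339834 = 25076
nΣx² − (Σx)² = 426853 − 393129 = 33724; nΣy² − (Σy)² = 330400 − 293764 = 36636
r = 25076 / √(33724 × 36636) = 25076 / 35149.8572 ≈ 0.713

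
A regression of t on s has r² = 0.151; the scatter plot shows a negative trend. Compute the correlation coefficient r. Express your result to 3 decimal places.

-0.389

|r| = √0.151 = 0.389
The association is negative, so r = −0.389.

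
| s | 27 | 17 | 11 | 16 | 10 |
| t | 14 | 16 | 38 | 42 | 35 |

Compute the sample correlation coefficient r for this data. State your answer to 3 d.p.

-0.735

n = 5, Σs = 81, Σt = 145, Σs² = 1495, Σt² = 4885, Σst = 2090
nΣst − ΣsΣt = 10450 − 11745 = -1295
nΣs² − (Σs)² = 7475 − 6561 = 914; nΣt² − (Σt)² = 24425 − 21025 = 3400
r = -1295 / √(914 × 3400) = -1295 / 1762.8386 ≈ -0.735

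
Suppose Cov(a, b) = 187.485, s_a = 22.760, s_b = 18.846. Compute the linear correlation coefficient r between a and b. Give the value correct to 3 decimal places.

0.437

r = Cov(a,b) / (s_a · s_b) = 187.485 / (22.760 × 18.846)
  = 187.485 / 428.9350 ≈ 0.437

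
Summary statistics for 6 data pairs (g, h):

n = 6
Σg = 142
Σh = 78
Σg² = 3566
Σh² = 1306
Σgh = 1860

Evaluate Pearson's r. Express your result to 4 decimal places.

r = (nΣgh − ΣgΣh) / √[(nΣg² − (Σg)²)(nΣh² − (Σh)²)]
Numerator: 6×1860 − 142×78 = 84
Denominator: √[(21396 − 20164)(7836 − 6084)] = √[1232 × 1752] = 1469.1712
r = 84 / 1469.1712 ≈ 0.0572

0.0572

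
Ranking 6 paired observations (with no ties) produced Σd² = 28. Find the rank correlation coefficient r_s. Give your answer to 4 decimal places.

0.2000

ρ = 1 − 6Σd² / [n(n²−1)] = 1 − 6×28 / (6×35)
  = 1 − 168/210 = 1 − 0.80000 ≈ 0.2000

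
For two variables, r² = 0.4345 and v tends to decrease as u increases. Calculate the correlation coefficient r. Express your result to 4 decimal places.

-0.6592

|r| = √0.4345 = 0.6592
The association is negative, so r = −0.6592.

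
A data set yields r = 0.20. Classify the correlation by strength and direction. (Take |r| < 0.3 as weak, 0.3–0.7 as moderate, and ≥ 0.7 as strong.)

r = 0.20 > 0 so the relationship is positive.
|r| = 0.20, which falls in the weak range.

weak positive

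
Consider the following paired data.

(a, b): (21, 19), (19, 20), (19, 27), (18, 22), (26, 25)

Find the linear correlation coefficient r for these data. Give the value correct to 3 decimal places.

n = 5, Σa = 103, Σb = 113, Σa² = 2163, Σb² = 2599, Σab = 2338
nΣab − ΣaΣb = 11690 − 11639 = 51
nΣa² − (Σa)² = 10815 − 10609 = 206; nΣb² − (Σb)² = 12995 − 12769 = 226
r = 51 / √(206 × 226) = 51 / 215.7684 ≈ 0.236

0.236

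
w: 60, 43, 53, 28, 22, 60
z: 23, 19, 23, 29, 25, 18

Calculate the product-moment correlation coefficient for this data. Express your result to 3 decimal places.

n = 6, Σw = 266, Σz = 137, Σw² = 13126, Σz² = 3209, Σwz = 5858
nΣwz − ΣwΣz = 35148 − 36442 = -1294
nΣw² − (Σw)² = 78756 − 70756 = 8000; nΣz² − (Σz)² = 19254 − 18769 = 485
r = -1294 / √(8000 × 485) = -1294 / 1969.7716 ≈ -0.657

-0.657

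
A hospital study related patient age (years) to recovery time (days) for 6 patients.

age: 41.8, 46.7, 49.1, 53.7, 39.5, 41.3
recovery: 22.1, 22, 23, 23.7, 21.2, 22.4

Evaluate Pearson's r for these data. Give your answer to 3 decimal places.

n = 6, Σx = 272.1, Σy = 134.4, Σx² = 12488.57, Σy² = 3014.3, Σxy = 6115.69
nΣxy − ΣxΣy = 36694.14 − 36570.24 = 123.9
nΣx² − (Σx)² = 74931.42 − 74038.41 = 893.01; nΣy² − (Σy)² = 18085.8 − 18063.36 = 22.44
r = 123.9 / √(893.01 × 22.44) = 123.9 / 141.5597 ≈ 0.875

0.875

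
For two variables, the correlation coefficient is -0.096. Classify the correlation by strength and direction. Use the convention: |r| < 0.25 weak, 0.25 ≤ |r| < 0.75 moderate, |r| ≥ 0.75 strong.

weak negative

r = -0.096 < 0 so the relationship is negative.
|r| = 0.096, which falls in the weak range.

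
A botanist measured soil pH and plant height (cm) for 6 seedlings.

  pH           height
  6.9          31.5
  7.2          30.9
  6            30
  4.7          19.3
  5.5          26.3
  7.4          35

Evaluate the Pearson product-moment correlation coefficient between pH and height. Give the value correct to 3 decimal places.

0.938

n = 6, Σx = 37.7, Σy = 173, Σx² = 242.55, Σy² = 5136.24, Σxy = 1114.19
nΣxy − ΣxΣy = 6685.14 − 6522.1 = 163.04
nΣx² − (Σx)² = 1455.3 − 1421.29 = 34.01; nΣy² − (Σy)² = 30817.44 − 29929 = 888.44
r = 163.04 / √(34.01 × 888.44) = 163.04 / 173.8271 ≈ 0.938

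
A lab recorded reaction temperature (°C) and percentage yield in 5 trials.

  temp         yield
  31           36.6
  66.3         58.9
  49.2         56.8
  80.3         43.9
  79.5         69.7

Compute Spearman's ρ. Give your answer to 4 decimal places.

0.4000

Rank temp: 1, 3, 2, 5, 4
Rank yield: 1, 4, 3, 2, 5
d = rank(temp) − rank(yield): 0, -1, -1, 3, -1; Σd² = 12
ρ = 1 − 6Σd² / [n(n²−1)] = 1 − 6×12 / (5×24) = 1 − 72/120 ≈ 0.4000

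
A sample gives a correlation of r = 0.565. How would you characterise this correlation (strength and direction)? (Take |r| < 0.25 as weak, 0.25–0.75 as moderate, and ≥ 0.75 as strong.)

moderate positive

r = 0.565 > 0 so the relationship is positive.
|r| = 0.565, which falls in the moderate range.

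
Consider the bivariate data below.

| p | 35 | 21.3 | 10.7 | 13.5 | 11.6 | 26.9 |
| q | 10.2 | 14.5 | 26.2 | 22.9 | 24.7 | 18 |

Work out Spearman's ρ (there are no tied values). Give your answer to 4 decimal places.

-0.9429

Rank p: 6, 4, 1, 3, 2, 5
Rank q: 1, 2, 6, 4, 5, 3
d = rank(p) − rank(q): 5, 2, -5, -1, -3, 2; Σd² = 68
ρ = 1 − 6Σd² / [n(n²−1)] = 1 − 6×68 / (6×35) = 1 − 408/210 ≈ -0.9429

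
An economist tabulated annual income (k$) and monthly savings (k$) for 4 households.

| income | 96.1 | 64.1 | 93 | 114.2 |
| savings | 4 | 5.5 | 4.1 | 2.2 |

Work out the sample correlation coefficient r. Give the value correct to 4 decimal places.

n = 4, Σx = 367.4, Σy = 15.8, Σx² = 35034.66, Σy² = 67.9, Σxy = 1369.49
nΣxy − ΣxΣy = 5477.96 − 5804.92 = -326.96
nΣx² − (Σx)² = 140138.64 − 134982.76 = 5155.88; nΣy² − (Σy)² = 271.6 − 249.64 = 21.96
r = -326.96 / √(5155.88 × 21.96) = -326.96 / 336.4864 ≈ -0.9717

-0.9717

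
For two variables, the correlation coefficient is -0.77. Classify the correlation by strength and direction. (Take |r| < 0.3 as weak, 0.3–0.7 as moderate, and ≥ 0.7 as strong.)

strong negative

r = -0.77 < 0 so the relationship is negative.
|r| = 0.77, which falls in the strong range.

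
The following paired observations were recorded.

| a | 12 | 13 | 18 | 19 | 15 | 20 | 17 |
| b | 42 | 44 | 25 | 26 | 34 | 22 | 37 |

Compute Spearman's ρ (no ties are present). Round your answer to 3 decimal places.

Rank a: 1, 2, 5, 6, 3, 7, 4
Rank b: 6, 7, 2, 3, 4, 1, 5
d = rank(a) − rank(b): -5, -5, 3, 3, -1, 6, -1; Σd² = 106
ρ = 1 − 6Σd² / [n(n²−1)] = 1 − 6×106 / (7×48) = 1 − 636/336 ≈ -0.893

-0.893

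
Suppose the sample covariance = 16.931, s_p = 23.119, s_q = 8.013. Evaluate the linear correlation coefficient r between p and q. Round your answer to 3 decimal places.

r = Cov(p,q) / (s_p · s_q) = 16.931 / (23.119 × 8.013)
  = 16.931 / 185.2525 ≈ 0.091

0.091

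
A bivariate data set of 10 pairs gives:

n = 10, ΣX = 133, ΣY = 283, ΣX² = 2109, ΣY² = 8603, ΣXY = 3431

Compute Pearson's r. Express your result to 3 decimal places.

-0.741

r = (nΣXY − ΣXΣY) / √[(nΣX² − (ΣX)²)(nΣY² − (ΣY)²)]
Numerator: 10×3431 − 133×283 = -3329
Denominator: √[(21090 − 17689)(86030 − 80089)] = √[3401 × 5941] = 4495.0352
r = -3329 / 4495.0352 ≈ -0.741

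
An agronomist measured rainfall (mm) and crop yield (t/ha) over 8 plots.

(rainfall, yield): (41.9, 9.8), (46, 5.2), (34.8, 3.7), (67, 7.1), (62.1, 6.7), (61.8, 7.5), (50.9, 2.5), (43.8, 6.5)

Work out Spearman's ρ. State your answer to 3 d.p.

Rank rainfall: 2, 4, 1, 8, 7, 6, 5, 3
Rank yield: 8, 3, 2, 6, 5, 7, 1, 4
d = rank(rainfall) − rank(yield): -6, 1, -1, 2, 2, -1, 4, -1; Σd² = 64
ρ = 1 − 6Σd² / [n(n²−1)] = 1 − 6×64 / (8×63) = 1 − 384/504 ≈ 0.238

0.238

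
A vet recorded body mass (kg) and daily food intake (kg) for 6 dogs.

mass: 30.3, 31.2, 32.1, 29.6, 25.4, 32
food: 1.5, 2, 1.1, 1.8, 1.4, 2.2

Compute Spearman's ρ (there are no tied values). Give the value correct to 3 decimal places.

0.086

Rank mass: 3, 4, 6, 2, 1, 5
Rank food: 3, 5, 1, 4, 2, 6
d = rank(mass) − rank(food): 0, -1, 5, -2, -1, -1; Σd² = 32
ρ = 1 − 6Σd² / [n(n²−1)] = 1 − 6×32 / (6×35) = 1 − 192/210 ≈ 0.086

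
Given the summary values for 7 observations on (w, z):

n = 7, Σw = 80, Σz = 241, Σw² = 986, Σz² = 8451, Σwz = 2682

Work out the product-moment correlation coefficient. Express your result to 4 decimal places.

-0.6885

r = (nΣwz − ΣwΣz) / √[(nΣw² − (Σw)²)(nΣz² − (Σz)²)]
Numerator: 7×2682 − 80×241 = -506
Denominator: √[(6902 − 6400)(59157 − 58081)] = √[502 × 1076] = 734.9503
r = -506 / 734.9503 ≈ -0.6885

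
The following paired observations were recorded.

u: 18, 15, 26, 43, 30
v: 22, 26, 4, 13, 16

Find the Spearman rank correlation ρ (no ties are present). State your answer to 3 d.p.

Rank u: 2, 1, 3, 5, 4
Rank v: 4, 5, 1, 2, 3
d = rank(u) − rank(v): -2, -4, 2, 3, 1; Σd² = 34
ρ = 1 − 6Σd² / [n(n²−1)] = 1 − 6×34 / (5×24) = 1 − 204/120 ≈ -0.700

-0.700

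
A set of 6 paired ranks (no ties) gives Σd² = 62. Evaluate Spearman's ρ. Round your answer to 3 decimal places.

ρ = 1 − 6Σd² / [n(n²−1)] = 1 − 6×62 / (6×35)
  = 1 − 372/210 = 1 − 1.7714 ≈ -0.771

-0.771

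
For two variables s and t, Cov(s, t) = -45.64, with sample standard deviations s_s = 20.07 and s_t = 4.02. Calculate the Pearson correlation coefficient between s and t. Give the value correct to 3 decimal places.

-0.566

r = Cov(s,t) / (s_s · s_t) = -45.64 / (20.07 × 4.02)
  = -45.64 / 80.6814 ≈ -0.566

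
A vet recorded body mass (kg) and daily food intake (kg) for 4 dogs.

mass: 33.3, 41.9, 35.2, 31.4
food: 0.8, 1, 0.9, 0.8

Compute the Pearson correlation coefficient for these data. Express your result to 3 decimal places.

n = 4, Σx = 141.8, Σy = 3.5, Σx² = 5089.5, Σy² = 3.09, Σxy = 125.34
nΣxy − ΣxΣy = 501.36 − 496.3 = 5.06
nΣx² − (Σx)² = 20358 − 20107.24 = 250.76; nΣy² − (Σy)² = 12.36 − 12.25 = 0.11
r = 5.06 / √(250.76 × 0.11) = 5.06 / 5.2520 ≈ 0.963

0.963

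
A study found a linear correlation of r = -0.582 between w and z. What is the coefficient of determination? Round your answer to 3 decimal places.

r² = (-0.582)² = 0.339

0.339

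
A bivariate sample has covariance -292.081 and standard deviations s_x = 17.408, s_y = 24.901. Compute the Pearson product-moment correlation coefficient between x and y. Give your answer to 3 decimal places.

-0.674

r = Cov(x,y) / (s_x · s_y) = -292.081 / (17.408 × 24.901)
  = -292.081 / 433.4766 ≈ -0.674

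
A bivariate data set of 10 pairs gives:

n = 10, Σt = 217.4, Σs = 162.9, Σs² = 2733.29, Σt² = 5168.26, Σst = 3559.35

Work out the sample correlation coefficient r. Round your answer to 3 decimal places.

r = (nΣst − ΣsΣt) / √[(nΣs² − (Σs)²)(nΣt² − (Σt)²)]
Numerator: 10×3559.35 − 162.9×217.4 = 179.04
Denominator: √[(27332.9 − 26536.41)(51682.6 − 47262.76)] = √[796.49 × 4419.84] = 1876.2618
r = 179.04 / 1876.2618 ≈ 0.095

0.095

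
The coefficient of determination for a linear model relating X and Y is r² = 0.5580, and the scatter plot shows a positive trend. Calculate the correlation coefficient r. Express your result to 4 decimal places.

|r| = √0.5580 = 0.7470
The association is positive, so r = 0.7470.

0.7470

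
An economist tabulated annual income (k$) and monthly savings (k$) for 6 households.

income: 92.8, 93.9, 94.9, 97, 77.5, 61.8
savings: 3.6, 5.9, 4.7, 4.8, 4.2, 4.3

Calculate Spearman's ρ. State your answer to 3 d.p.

Rank income: 3, 4, 5, 6, 2, 1
Rank savings: 1, 6, 4, 5, 2, 3
d = rank(income) − rank(savings): 2, -2, 1, 1, 0, -2; Σd² = 14
ρ = 1 − 6Σd² / [n(n²−1)] = 1 − 6×14 / (6×35) = 1 − 84/210 ≈ 0.600

0.600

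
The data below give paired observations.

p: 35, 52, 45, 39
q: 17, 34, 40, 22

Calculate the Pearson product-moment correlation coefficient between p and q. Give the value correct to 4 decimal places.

0.8077

n = 4, Σp = 171, Σq = 113, Σp² = 7475, Σq² = 3529, Σpq = 5021
nΣpq − ΣpΣq = 20084 − 19323 = 761
nΣp² − (Σp)² = 29900 − 29241 = 659; nΣq² − (Σq)² = 14116 − 12769 = 1347
r = 761 / √(659 × 1347) = 761 / 942.1640 ≈ 0.8077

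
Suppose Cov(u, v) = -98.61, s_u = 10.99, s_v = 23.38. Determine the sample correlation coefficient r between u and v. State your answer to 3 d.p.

-0.384

r = Cov(u,v) / (s_u · s_v) = -98.61 / (10.99 × 23.38)
  = -98.61 / 256.9462 ≈ -0.384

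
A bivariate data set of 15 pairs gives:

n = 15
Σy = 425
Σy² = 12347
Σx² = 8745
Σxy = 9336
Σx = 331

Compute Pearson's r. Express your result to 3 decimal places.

-0.064

r = (nΣxy − ΣxΣy) / √[(nΣx² − (Σx)²)(nΣy² − (Σy)²)]
Numerator: 15×9336 − 331×425 = -635
Denominator: √[(131175 − 109561)(185205 − 180625)] = √[21614 × 4580] = 9949.4784
r = -635 / 9949.4784 ≈ -0.064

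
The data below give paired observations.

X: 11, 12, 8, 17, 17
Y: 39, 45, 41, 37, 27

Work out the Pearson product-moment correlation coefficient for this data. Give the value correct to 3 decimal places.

-0.680

n = 5, ΣX = 65, ΣY = 189, ΣX² = 907, ΣY² = 7325, ΣXY = 2385
nΣXY − ΣXΣY = 11925 − 12285 = -360
nΣX² − (ΣX)² = 4535 − 4225 = 310; nΣY² − (ΣY)² = 36625 − 35721 = 904
r = -360 / √(310 × 904) = -360 / 529.3770 ≈ -0.680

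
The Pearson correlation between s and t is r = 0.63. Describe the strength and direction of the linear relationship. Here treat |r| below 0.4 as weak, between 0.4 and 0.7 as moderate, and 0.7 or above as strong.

r = 0.63 > 0 so the relationship is positive.
|r| = 0.63, which falls in the moderate range.

moderate positive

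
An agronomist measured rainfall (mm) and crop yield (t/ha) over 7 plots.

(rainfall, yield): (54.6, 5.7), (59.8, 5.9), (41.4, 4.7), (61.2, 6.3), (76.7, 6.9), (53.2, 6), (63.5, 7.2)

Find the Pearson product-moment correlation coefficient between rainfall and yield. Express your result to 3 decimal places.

0.869

n = 7, Σx = 410.4, Σy = 42.7, Σx² = 24761.98, Σy² = 264.53, Σxy = 2549.81
nΣxy − ΣxΣy = 17848.67 − 17524.08 = 324.59
nΣx² − (Σx)² = 173333.86 − 168428.16 = 4905.7; nΣy² − (Σy)² = 1851.71 − 1823.29 = 28.42
r = 324.59 / √(4905.7 × 28.42) = 324.59 / 373.3899 ≈ 0.869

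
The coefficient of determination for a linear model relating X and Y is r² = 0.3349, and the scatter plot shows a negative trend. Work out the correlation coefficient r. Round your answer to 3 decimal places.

-0.579

|r| = √0.3349 = 0.579
The association is negative, so r = −0.579.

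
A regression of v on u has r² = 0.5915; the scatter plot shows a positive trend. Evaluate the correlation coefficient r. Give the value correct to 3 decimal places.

|r| = √0.5915 = 0.769
The association is positive, so r = 0.769.

0.769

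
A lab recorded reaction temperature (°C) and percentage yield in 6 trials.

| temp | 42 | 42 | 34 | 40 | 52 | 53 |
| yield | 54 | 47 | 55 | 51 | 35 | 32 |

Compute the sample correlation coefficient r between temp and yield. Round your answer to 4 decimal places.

-0.9458

n = 6, Σx = 263, Σy = 274, Σx² = 11797, Σy² = 13000, Σxy = 11668
nΣxy − ΣxΣy = 70008 − 72062 = -2054
nΣx² − (Σx)² = 70782 − 69169 = 1613; nΣy² − (Σy)² = 78000 − 75076 = 2924
r = -2054 / √(1613 × 2924) = -2054 / 2171.7302 ≈ -0.9458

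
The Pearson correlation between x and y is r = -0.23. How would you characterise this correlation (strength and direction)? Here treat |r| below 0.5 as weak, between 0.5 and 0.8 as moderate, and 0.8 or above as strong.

r = -0.23 < 0 so the relationship is negative.
|r| = 0.23, which falls in the weak range.

weak negative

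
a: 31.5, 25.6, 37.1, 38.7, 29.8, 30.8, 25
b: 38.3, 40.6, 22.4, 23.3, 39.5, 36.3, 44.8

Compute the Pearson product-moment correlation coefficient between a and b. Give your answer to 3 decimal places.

-0.954

n = 7, Σa = 218.5, Σb = 245.2, Σa² = 6983.39, Σb² = 9044.88, Σab = 7393.7
nΣab − ΣaΣb = 51755.9 − 53576.2 = -1820.3
nΣa² − (Σa)² = 48883.73 − 47742.25 = 1141.48; nΣb² − (Σb)² = 63314.16 − 60123.04 = 3191.12
r = -1820.3 / √(1141.48 × 3191.12) = -1820.3 / 1908.5596 ≈ -0.954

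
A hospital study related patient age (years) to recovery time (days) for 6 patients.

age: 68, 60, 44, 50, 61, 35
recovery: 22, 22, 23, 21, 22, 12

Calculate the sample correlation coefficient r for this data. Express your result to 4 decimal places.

0.6869

n = 6, Σx = 318, Σy = 122, Σx² = 17606, Σy² = 2566, Σxy = 6640
nΣxy − ΣxΣy = 39840 − 38796 = 1044
nΣx² − (Σx)² = 105636 − 101124 = 4512; nΣy² − (Σy)² = 15396 − 14884 = 512
r = 1044 / √(4512 × 512) = 1044 / 1519.9158 ≈ 0.6869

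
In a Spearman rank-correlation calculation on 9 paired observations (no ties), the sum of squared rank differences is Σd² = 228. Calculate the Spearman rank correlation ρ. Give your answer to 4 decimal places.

-0.9000

ρ = 1 − 6Σd² / [n(n²−1)] = 1 − 6×228 / (9×80)
  = 1 − 1368/720 = 1 − 1.90000 ≈ -0.9000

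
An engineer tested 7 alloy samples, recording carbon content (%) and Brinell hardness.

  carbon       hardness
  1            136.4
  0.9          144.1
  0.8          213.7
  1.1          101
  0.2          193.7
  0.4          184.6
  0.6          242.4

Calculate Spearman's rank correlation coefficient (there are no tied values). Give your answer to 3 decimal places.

-0.714

Rank carbon: 6, 5, 4, 7, 1, 2, 3
Rank hardness: 2, 3, 6, 1, 5, 4, 7
d = rank(carbon) − rank(hardness): 4, 2, -2, 6, -4, -2, -4; Σd² = 96
ρ = 1 − 6Σd² / [n(n²−1)] = 1 − 6×96 / (7×48) = 1 − 576/336 ≈ -0.714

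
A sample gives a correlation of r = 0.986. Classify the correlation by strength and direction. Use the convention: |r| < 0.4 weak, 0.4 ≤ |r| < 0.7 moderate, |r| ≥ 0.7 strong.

r = 0.986 > 0 so the relationship is positive.
|r| = 0.986, which falls in the strong range.

strong positive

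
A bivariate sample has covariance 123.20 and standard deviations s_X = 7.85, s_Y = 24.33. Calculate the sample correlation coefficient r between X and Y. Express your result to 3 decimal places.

0.645

r = Cov(X,Y) / (s_X · s_Y) = 123.20 / (7.85 × 24.33)
  = 123.20 / 190.9905 ≈ 0.645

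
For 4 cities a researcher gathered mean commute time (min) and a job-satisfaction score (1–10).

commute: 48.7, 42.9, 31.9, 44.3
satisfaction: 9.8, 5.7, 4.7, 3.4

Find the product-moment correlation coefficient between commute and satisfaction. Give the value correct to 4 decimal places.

n = 4, Σx = 167.8, Σy = 23.6, Σx² = 7192.2, Σy² = 162.18, Σxy = 1022.34
nΣxy − ΣxΣy = 4089.36 − 3960.08 = 129.28
nΣx² − (Σx)² = 28768.8 − 28156.84 = 611.96; nΣy² − (Σy)² = 648.72 − 556.96 = 91.76
r = 129.28 / √(611.96 × 91.76) = 129.28 / 236.9672 ≈ 0.5456

0.5456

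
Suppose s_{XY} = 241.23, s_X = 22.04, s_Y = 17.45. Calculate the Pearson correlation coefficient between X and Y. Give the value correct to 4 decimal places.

r = Cov(X,Y) / (s_X · s_Y) = 241.23 / (22.04 × 17.45)
  = 241.23 / 384.5980 ≈ 0.6272

0.6272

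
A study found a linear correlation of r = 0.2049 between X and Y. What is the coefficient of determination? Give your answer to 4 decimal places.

r² = (0.2049)² = 0.0420

0.0420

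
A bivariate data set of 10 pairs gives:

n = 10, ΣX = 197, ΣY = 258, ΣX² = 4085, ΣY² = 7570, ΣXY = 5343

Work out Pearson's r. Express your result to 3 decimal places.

0.603

r = (nΣXY − ΣXΣY) / √[(nΣX² − (ΣX)²)(nΣY² − (ΣY)²)]
Numerator: 10×5343 − 197×258 = 2604
Denominator: √[(40850 − 38809)(75700 − 66564)] = √[2041 × 9136] = 4318.1681
r = 2604 / 4318.1681 ≈ 0.603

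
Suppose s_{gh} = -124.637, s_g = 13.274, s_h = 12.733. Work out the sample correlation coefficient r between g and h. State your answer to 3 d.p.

-0.737

r = Cov(g,h) / (s_g · s_h) = -124.637 / (13.274 × 12.733)
  = -124.637 / 169.0178 ≈ -0.737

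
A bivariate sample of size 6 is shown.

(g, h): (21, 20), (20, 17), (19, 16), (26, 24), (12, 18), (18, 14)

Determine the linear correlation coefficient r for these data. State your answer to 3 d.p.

0.614

n = 6, Σg = 116, Σh = 109, Σg² = 2346, Σh² = 2041, Σgh = 2156
nΣgh − ΣgΣh = 12936 − 12644 = 292
nΣg² − (Σg)² = 14076 − 13456 = 620; nΣh² − (Σh)² = 12246 − 11881 = 365
r = 292 / √(620 × 365) = 292 / 475.7100 ≈ 0.614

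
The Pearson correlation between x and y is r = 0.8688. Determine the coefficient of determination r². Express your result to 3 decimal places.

r² = (0.8688)² = 0.755

0.755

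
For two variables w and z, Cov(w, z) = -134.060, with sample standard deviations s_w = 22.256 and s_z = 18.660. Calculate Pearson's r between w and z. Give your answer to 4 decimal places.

-0.3228

r = Cov(w,z) / (s_w · s_z) = -134.060 / (22.256 × 18.660)
  = -134.060 / 415.2970 ≈ -0.3228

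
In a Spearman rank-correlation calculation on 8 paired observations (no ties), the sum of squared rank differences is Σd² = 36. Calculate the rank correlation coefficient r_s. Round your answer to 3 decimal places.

ρ = 1 − 6Σd² / [n(n²−1)] = 1 − 6×36 / (8×63)
  = 1 − 216/504 = 1 − 0.4286 ≈ 0.571

0.571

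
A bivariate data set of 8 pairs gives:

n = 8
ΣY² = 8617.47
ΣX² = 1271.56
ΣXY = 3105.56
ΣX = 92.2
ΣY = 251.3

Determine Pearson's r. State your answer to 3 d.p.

r = (nΣXY − ΣXΣY) / √[(nΣX² − (ΣX)²)(nΣY² − (ΣY)²)]
Numerator: 8×3105.56 − 92.2×251.3 = 1674.62
Denominator: √[(10172.48 − 8500.84)(68939.76 − 63151.69)] = √[1671.64 × 5788.07] = 3110.5577
r = 1674.62 / 3110.5577 ≈ 0.538

0.538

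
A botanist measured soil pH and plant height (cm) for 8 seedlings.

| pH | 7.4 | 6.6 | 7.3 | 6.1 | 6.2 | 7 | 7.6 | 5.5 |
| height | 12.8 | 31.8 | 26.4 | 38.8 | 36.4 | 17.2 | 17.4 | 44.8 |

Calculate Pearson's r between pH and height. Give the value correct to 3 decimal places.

n = 8, Σx = 53.7, Σy = 225.6, Σx² = 364.27, Σy² = 7308.08, Σxy = 1458.72
nΣxy − ΣxΣy = 11669.76 − 12114.72 = -444.96
nΣx² − (Σx)² = 2914.16 − 2883.69 = 30.47; nΣy² − (Σy)² = 58464.64 − 50895.36 = 7569.28
r = -444.96 / √(30.47 × 7569.28) = -444.96 / 480.2457 ≈ -0.927

-0.927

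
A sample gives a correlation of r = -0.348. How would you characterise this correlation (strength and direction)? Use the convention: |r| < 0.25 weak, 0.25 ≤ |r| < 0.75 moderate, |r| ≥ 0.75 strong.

r = -0.348 < 0 so the relationship is negative.
|r| = 0.348, which falls in the moderate range.

moderate negative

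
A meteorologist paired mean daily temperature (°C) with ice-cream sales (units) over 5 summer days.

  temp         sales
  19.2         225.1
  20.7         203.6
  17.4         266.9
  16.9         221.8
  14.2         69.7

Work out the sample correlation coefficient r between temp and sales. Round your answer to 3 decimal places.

n = 5, Σx = 88.4, Σy = 987.1, Σx² = 1587.14, Σy² = 217411.91, Σxy = 17918.66
nΣxy − ΣxΣy = 89593.3 − 87259.64 = 2333.66
nΣx² − (Σx)² = 7935.7 − 7814.56 = 121.14; nΣy² − (Σy)² = 1087059.55 − 974366.41 = 112693.14
r = 2333.66 / √(121.14 × 112693.14) = 2333.66 / 3694.8135 ≈ 0.632

0.632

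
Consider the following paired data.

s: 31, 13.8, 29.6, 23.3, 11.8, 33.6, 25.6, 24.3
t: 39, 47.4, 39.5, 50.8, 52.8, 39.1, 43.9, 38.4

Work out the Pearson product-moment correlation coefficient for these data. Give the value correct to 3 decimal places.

n = 8, Σs = 193, Σt = 350.9, Σs² = 5084.54, Σt² = 15627.07, Σst = 8209.72
nΣst − ΣsΣt = 65677.76 − 67723.7 = -2045.94
nΣs² − (Σs)² = 40676.32 − 37249 = 3427.32; nΣt² − (Σt)² = 125016.56 − 123130.81 = 1885.75
r = -2045.94 / √(3427.32 × 1885.75) = -2045.94 / 2542.2566 ≈ -0.805

-0.805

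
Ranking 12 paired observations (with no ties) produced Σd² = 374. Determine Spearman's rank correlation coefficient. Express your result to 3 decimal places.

-0.308

ρ = 1 − 6Σd² / [n(n²−1)] = 1 − 6×374 / (12×143)
  = 1 − 2244/1716 = 1 − 1.3077 ≈ -0.308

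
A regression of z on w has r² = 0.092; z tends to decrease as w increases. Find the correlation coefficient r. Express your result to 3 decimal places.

|r| = √0.092 = 0.303
The association is negative, so r = −0.303.

-0.303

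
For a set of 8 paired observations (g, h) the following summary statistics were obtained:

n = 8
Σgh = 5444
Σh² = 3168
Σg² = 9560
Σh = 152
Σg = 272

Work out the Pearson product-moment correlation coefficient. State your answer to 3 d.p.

0.934

r = (nΣgh − ΣgΣh) / √[(nΣg² − (Σg)²)(nΣh² − (Σh)²)]
Numerator: 8×5444 − 272×152 = 2208
Denominator: √[(76480 − 73984)(25344 − 23104)] = √[2496 × 2240] = 2364.5380
r = 2208 / 2364.5380 ≈ 0.934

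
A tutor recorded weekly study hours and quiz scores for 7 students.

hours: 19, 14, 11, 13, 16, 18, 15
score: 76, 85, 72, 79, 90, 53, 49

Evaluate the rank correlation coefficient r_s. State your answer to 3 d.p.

Rank hours: 7, 3, 1, 2, 5, 6, 4
Rank score: 4, 6, 3, 5, 7, 2, 1
d = rank(hours) − rank(score): 3, -3, -2, -3, -2, 4, 3; Σd² = 60
ρ = 1 − 6Σd² / [n(n²−1)] = 1 − 6×60 / (7×48) = 1 − 360/336 ≈ -0.071

-0.071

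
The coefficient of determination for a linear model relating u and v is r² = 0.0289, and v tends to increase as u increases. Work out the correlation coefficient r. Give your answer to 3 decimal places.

|r| = √0.0289 = 0.170
The association is positive, so r = 0.170.

0.170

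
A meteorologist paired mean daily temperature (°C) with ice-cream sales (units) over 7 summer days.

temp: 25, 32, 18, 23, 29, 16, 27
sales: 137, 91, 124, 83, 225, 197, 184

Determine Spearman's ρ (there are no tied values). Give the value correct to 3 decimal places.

0.000

Rank temp: 4, 7, 2, 3, 6, 1, 5
Rank sales: 4, 2, 3, 1, 7, 6, 5
d = rank(temp) − rank(sales): 0, 5, -1, 2, -1, -5, 0; Σd² = 56
ρ = 1 − 6Σd² / [n(n²−1)] = 1 − 6×56 / (7×48) = 1 − 336/336 ≈ 0.000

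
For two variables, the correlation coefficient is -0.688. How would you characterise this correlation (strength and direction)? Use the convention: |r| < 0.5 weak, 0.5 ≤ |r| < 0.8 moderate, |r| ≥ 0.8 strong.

r = -0.688 < 0 so the relationship is negative.
|r| = 0.688, which falls in the moderate range.

moderate negative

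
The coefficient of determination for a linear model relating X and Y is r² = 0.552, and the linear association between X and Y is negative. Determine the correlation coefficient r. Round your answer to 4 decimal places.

|r| = √0.552 = 0.7430
The association is negative, so r = −0.7430.

-0.7430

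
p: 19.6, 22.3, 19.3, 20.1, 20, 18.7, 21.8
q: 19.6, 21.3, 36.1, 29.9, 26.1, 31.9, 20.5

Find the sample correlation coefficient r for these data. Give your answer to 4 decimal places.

-0.6624

n = 7, Σp = 141.8, Σq = 185.4, Σp² = 2882.88, Σq² = 5154.14, Σpq = 3722.3
nΣpq − ΣpΣq = 26056.1 − 26289.72 = -233.62
nΣp² − (Σp)² = 20180.16 − 20107.24 = 72.92; nΣq² − (Σq)² = 36078.98 − 34373.16 = 1705.82
r = -233.62 / √(72.92 × 1705.82) = -233.62 / 352.6874 ≈ -0.6624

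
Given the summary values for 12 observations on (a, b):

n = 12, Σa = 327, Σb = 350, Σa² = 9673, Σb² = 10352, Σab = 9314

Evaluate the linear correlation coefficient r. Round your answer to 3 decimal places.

r = (nΣab − ΣaΣb) / √[(nΣa² − (Σa)²)(nΣb² − (Σb)²)]
Numerator: 12×9314 − 327×350 = -2682
Denominator: √[(116076 − 106929)(124224 − 122500)] = √[9147 × 1724] = 3971.0739
r = -2682 / 3971.0739 ≈ -0.675

-0.675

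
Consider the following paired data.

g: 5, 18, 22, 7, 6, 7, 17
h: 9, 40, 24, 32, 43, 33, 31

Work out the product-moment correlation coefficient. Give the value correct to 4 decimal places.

n = 7, Σg = 82, Σh = 212, Σg² = 1256, Σh² = 7180, Σgh = 2533
nΣgh − ΣgΣh = 17731 − 17384 = 347
nΣg² − (Σg)² = 8792 − 6724 = 2068; nΣh² − (Σh)² = 50260 − 44944 = 5316
r = 347 / √(2068 × 5316) = 347 / 3315.6429 ≈ 0.1047

0.1047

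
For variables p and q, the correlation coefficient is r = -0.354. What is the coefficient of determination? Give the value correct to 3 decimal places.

0.125

r² = (-0.354)² = 0.125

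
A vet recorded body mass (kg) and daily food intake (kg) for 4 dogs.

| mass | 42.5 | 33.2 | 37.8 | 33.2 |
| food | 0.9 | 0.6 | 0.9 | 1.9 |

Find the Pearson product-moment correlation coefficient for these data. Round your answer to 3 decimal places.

n = 4, Σx = 146.7, Σy = 4.3, Σx² = 5439.57, Σy² = 5.59, Σxy = 155.27
nΣxy − ΣxΣy = 621.08 − 630.81 = -9.73
nΣx² − (Σx)² = 21758.28 − 21520.89 = 237.39; nΣy² − (Σy)² = 22.36 − 18.49 = 3.87
r = -9.73 / √(237.39 × 3.87) = -9.73 / 30.3101 ≈ -0.321

-0.321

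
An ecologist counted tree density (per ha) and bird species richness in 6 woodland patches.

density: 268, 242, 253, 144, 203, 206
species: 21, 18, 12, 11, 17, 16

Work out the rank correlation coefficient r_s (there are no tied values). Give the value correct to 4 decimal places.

Rank density: 6, 4, 5, 1, 2, 3
Rank species: 6, 5, 2, 1, 4, 3
d = rank(density) − rank(species): 0, -1, 3, 0, -2, 0; Σd² = 14
ρ = 1 − 6Σd² / [n(n²−1)] = 1 − 6×14 / (6×35) = 1 − 84/210 ≈ 0.6000

0.6000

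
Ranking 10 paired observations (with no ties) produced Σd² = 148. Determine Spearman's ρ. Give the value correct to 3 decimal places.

ρ = 1 − 6Σd² / [n(n²−1)] = 1 − 6×148 / (10×99)
  = 1 − 888/990 = 1 − 0.8970 ≈ 0.103

0.103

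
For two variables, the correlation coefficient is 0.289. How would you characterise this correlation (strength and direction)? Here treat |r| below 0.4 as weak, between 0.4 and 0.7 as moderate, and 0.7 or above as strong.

weak positive

r = 0.289 > 0 so the relationship is positive.
|r| = 0.289, which falls in the weak range.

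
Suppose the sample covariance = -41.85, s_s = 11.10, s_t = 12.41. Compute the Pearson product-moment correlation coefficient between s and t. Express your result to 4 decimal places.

-0.3038

r = Cov(s,t) / (s_s · s_t) = -41.85 / (11.10 × 12.41)
  = -41.85 / 137.7510 ≈ -0.3038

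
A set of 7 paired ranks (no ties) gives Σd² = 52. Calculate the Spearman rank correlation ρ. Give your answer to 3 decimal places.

0.071

ρ = 1 − 6Σd² / [n(n²−1)] = 1 − 6×52 / (7×48)
  = 1 − 312/336 = 1 − 0.9286 ≈ 0.071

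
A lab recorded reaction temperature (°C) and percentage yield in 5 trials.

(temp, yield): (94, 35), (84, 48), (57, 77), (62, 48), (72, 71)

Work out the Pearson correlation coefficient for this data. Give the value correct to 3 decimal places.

n = 5, Σx = 369, Σy = 279, Σx² = 28169, Σy² = 16803, Σxy = 19799
nΣxy − ΣxΣy = 98995 − 102951 = -3956
nΣx² − (Σx)² = 140845 − 136161 = 4684; nΣy² − (Σy)² = 84015 − 77841 = 6174
r = -3956 / √(4684 × 6174) = -3956 / 5377.6404 ≈ -0.736

-0.736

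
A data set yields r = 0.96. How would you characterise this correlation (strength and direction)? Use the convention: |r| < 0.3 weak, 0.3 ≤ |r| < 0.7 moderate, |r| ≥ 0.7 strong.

strong positive

r = 0.96 > 0 so the relationship is positive.
|r| = 0.96, which falls in the strong range.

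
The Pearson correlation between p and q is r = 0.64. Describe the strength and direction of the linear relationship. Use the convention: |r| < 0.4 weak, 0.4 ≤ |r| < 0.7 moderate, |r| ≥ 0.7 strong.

moderate positive

r = 0.64 > 0 so the relationship is positive.
|r| = 0.64, which falls in the moderate range.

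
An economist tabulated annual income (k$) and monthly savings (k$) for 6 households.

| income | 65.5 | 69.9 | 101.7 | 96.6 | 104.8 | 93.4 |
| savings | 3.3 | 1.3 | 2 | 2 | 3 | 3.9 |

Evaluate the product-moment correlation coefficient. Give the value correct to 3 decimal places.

0.100

n = 6, Σx = 531.9, Σy = 15.5, Σx² = 48557.31, Σy² = 44.79, Σxy = 1382.28
nΣxy − ΣxΣy = 8293.68 − 8244.45 = 49.23
nΣx² − (Σx)² = 291343.86 − 282917.61 = 8426.25; nΣy² − (Σy)² = 268.74 − 240.25 = 28.49
r = 49.23 / √(8426.25 × 28.49) = 49.23 / 489.9631 ≈ 0.100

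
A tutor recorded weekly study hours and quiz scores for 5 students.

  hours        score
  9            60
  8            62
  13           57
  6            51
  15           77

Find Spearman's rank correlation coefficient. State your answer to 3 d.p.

Rank hours: 3, 2, 4, 1, 5
Rank score: 3, 4, 2, 1, 5
d = rank(hours) − rank(score): 0, -2, 2, 0, 0; Σd² = 8
ρ = 1 − 6Σd² / [n(n²−1)] = 1 − 6×8 / (5×24) = 1 − 48/120 ≈ 0.600

0.600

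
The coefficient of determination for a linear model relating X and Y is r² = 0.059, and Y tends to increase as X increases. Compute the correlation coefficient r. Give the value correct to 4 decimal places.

0.2429

|r| = √0.059 = 0.2429
The association is positive, so r = 0.2429.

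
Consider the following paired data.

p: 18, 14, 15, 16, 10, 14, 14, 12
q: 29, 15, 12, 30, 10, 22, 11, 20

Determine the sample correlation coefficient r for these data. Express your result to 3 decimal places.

0.667

n = 8, Σp = 113, Σq = 149, Σp² = 1637, Σq² = 3215, Σpq = 2194
nΣpq − ΣpΣq = 17552 − 16837 = 715
nΣp² − (Σp)² = 13096 − 12769 = 327; nΣq² − (Σq)² = 25720 − 22201 = 3519
r = 715 / √(327 × 3519) = 715 / 1072.7129 ≈ 0.667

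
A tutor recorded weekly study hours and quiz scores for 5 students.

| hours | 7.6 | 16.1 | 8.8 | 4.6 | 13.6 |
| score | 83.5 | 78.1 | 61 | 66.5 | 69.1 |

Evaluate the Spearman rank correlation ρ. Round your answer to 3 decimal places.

0.200

Rank hours: 2, 5, 3, 1, 4
Rank score: 5, 4, 1, 2, 3
d = rank(hours) − rank(score): -3, 1, 2, -1, 1; Σd² = 16
ρ = 1 − 6Σd² / [n(n²−1)] = 1 − 6×16 / (5×24) = 1 − 96/120 ≈ 0.200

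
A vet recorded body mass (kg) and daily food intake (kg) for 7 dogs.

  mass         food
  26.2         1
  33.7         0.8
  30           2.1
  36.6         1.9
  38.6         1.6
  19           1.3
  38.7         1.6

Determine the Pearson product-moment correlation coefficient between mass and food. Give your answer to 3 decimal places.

0.305

n = 7, Σx = 222.8, Σy = 10.3, Σx² = 7410.34, Σy² = 16.47, Σxy = 334.08
nΣxy − ΣxΣy = 2338.56 − 2294.84 = 43.72
nΣx² − (Σx)² = 51872.38 − 49639.84 = 2232.54; nΣy² − (Σy)² = 115.29 − 106.09 = 9.2
r = 43.72 / √(2232.54 × 9.2) = 43.72 / 143.3156 ≈ 0.305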